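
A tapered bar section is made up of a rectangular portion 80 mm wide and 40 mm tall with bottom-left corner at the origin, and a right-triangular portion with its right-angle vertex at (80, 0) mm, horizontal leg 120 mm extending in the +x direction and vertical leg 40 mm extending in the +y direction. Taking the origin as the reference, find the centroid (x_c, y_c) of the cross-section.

Part | A | x̄ᵢ | ȳᵢ | A·x̄ᵢ | A·ȳᵢ
rectangular portion | 3200.00 | 40.00 | 20.00 | 128000.00 | 64000.00
triangular portion | 2400.00 | 120.00 | 13.33 | 288000.00 | 32000.00
Σ | 5600.00 |  |  | 416000.00 | 96000.00
x_c = 416000.00 / 5600.00 = 74.29 mm
y_c = 96000.00 / 5600.00 = 17.14 mm

x_c = 74.29 mm, y_c = 17.14 mm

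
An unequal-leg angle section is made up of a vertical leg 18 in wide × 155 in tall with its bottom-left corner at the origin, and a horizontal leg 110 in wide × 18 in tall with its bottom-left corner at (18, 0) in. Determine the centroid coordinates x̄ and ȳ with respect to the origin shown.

x̄ = 35.57 in, ȳ = 49.07 in

vertical leg: A = 18 × 155 = 2790.00, centroid at (9.00, 77.50).
horizontal leg: A = 110 × 18 = 1980.00, centroid at (73.00, 9.00).
ΣA = 4770.00 in²
ΣAx̄ = (2790.00)(9.00) + (1980.00)(73.00) = 169650.00 in³
ΣAȳ = (2790.00)(77.50) + (1980.00)(9.00) = 234045.00 in³
x̄ = 169650.00 / 4770.00 = 35.57 in
ȳ = 234045.00 / 4770.00 = 49.07 in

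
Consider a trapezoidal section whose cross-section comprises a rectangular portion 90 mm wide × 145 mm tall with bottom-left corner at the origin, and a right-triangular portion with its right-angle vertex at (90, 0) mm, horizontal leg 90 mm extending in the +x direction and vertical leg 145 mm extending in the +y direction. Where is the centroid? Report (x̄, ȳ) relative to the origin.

x̄ = 70.00 mm, ȳ = 64.44 mm

rectangular portion: A = 90 × 145 = 13050.00, centroid at (45.00, 72.50).
triangular portion: A = ½·90·145 = 6525.00, centroid at (120.00, 48.33).
ΣA = 19575.00 mm², ΣAx̄ = 1370250.00 mm³, ΣAȳ = 1261500.00 mm³.
x̄ = 1370250.00/19575.00 = 70.00 mm; ȳ = 1261500.00/19575.00 = 64.44 mm.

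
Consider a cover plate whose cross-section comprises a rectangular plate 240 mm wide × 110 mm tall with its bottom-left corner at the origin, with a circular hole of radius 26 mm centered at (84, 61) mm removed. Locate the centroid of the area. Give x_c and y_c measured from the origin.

Part | A | x̄ᵢ | ȳᵢ | A·x̄ᵢ | A·ȳᵢ
plate | 26400.00 | 120.00 | 55.00 | 3168000.00 | 1452000.00
hole | -2123.72 | 84.00 | 61.00 | -178392.20 | -129546.71
Σ | 24276.28 |  |  | 2989607.80 | 1322453.29
x_c = 2989607.80 / 24276.28 = 123.15 mm
y_c = 1322453.29 / 24276.28 = 54.48 mm

x_c = 123.15 mm, y_c = 54.48 mm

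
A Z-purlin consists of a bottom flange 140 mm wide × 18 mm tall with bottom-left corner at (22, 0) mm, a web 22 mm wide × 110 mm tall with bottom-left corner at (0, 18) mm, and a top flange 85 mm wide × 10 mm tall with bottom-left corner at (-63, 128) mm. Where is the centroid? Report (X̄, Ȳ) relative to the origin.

bottom flange: A = 140 × 18 = 2520.00, centroid at (92.00, 9.00).
web: A = 22 × 110 = 2420.00, centroid at (11.00, 73.00).
top flange: A = 85 × 10 = 850.00, centroid at (-20.50, 133.00).
ΣA = 5790.00 mm²
ΣAX̄ = (2520.00)(92.00) + (2420.00)(11.00) + (850.00)(-20.50) = 241035.00 mm³
ΣAȲ = (2520.00)(9.00) + (2420.00)(73.00) + (850.00)(133.00) = 312390.00 mm³
X̄ = 241035.00 / 5790.00 = 41.63 mm
Ȳ = 312390.00 / 5790.00 = 53.95 mm

X̄ = 41.63 mm, Ȳ = 53.95 mm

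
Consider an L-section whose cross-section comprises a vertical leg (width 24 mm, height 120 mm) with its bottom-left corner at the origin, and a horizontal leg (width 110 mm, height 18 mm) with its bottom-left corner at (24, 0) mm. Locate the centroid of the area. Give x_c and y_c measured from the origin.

x_c = 39.30 mm, y_c = 39.22 mm

Part | A | x̄ᵢ | ȳᵢ | A·x̄ᵢ | A·ȳᵢ
vertical leg | 2880.00 | 12.00 | 60.00 | 34560.00 | 172800.00
horizontal leg | 1980.00 | 79.00 | 9.00 | 156420.00 | 17820.00
Σ | 4860.00 |  |  | 190980.00 | 190620.00
x_c = 190980.00 / 4860.00 = 39.30 mm
y_c = 190620.00 / 4860.00 = 39.22 mm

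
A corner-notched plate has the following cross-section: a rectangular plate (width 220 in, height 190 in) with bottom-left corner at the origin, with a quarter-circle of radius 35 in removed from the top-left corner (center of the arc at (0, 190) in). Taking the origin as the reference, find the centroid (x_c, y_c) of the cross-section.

x_c = 112.24 in, y_c = 93.11 in

Part | A | x̄ᵢ | ȳᵢ | A·x̄ᵢ | A·ȳᵢ
plate | 41800.00 | 110.00 | 95.00 | 4598000.00 | 3971000.00
removed quarter-circle | -962.11 | 14.85 | 175.15 | -14291.67 | -168509.76
Σ | 40837.89 |  |  | 4583708.33 | 3802490.24
x_c = 4583708.33 / 40837.89 = 112.24 in
y_c = 3802490.24 / 40837.89 = 93.11 in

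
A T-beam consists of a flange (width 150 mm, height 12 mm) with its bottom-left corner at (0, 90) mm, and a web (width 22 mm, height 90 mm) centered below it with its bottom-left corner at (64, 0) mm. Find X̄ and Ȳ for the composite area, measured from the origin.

X̄ = 75.00 mm, Ȳ = 69.29 mm

Part | A | x̄ᵢ | ȳᵢ | A·x̄ᵢ | A·ȳᵢ
web | 1980.00 | 75.00 | 45.00 | 148500.00 | 89100.00
flange | 1800.00 | 75.00 | 96.00 | 135000.00 | 172800.00
Σ | 3780.00 |  |  | 283500.00 | 261900.00
X̄ = 283500.00 / 3780.00 = 75.00 mm
Ȳ = 261900.00 / 3780.00 = 69.29 mm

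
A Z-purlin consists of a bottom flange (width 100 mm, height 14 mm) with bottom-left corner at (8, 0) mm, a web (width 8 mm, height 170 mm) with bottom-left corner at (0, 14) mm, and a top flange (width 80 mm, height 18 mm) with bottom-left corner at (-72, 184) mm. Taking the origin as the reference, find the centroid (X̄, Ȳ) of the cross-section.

X̄ = 9.66 mm, Ȳ = 100.56 mm

bottom flange: A = 100 × 14 = 1400.00, centroid at (58.00, 7.00).
web: A = 8 × 170 = 1360.00, centroid at (4.00, 99.00).
top flange: A = 80 × 18 = 1440.00, centroid at (-32.00, 193.00).
ΣA = 4200.00 mm², ΣAX̄ = 40560.00 mm³, ΣAȲ = 422360.00 mm³.
X̄ = 40560.00/4200.00 = 9.66 mm; Ȳ = 422360.00/4200.00 = 100.56 mm.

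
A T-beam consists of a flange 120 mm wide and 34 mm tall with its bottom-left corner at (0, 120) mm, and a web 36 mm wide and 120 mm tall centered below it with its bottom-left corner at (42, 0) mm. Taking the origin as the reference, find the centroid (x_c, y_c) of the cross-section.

Part | A | x̄ᵢ | ȳᵢ | A·x̄ᵢ | A·ȳᵢ
web | 4320.00 | 60.00 | 60.00 | 259200.00 | 259200.00
flange | 4080.00 | 60.00 | 137.00 | 244800.00 | 558960.00
Σ | 8400.00 |  |  | 504000.00 | 818160.00
x_c = 504000.00 / 8400.00 = 60.00 mm
y_c = 818160.00 / 8400.00 = 97.40 mm

x_c = 60.00 mm, y_c = 97.40 mm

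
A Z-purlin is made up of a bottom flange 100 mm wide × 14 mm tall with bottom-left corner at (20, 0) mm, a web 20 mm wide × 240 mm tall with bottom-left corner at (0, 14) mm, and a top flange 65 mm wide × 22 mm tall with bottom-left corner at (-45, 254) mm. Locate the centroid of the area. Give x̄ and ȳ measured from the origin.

Part | A | x̄ᵢ | ȳᵢ | A·x̄ᵢ | A·ȳᵢ
bottom flange | 1400.00 | 70.00 | 7.00 | 98000.00 | 9800.00
web | 4800.00 | 10.00 | 134.00 | 48000.00 | 643200.00
top flange | 1430.00 | -12.50 | 265.00 | -17875.00 | 378950.00
Σ | 7630.00 |  |  | 128125.00 | 1031950.00
x̄ = 128125.00 / 7630.00 = 16.79 mm
ȳ = 1031950.00 / 7630.00 = 135.25 mm

x̄ = 16.79 mm, ȳ = 135.25 mm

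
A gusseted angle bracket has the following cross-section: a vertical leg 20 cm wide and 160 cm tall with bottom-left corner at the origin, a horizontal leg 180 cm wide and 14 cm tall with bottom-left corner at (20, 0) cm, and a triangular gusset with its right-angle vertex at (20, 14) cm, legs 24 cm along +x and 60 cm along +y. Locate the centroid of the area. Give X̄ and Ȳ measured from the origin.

vertical leg: A = 20 × 160 = 3200.00, centroid at (10.00, 80.00).
horizontal leg: A = 180 × 14 = 2520.00, centroid at (110.00, 7.00).
gusset: A = ½·24·60 = 720.00, centroid at (28.00, 34.00).
ΣA = 6440.00 cm², ΣAX̄ = 329360.00 cm³, ΣAȲ = 298120.00 cm³.
X̄ = 329360.00/6440.00 = 51.14 cm; Ȳ = 298120.00/6440.00 = 46.29 cm.

X̄ = 51.14 cm, Ȳ = 46.29 cm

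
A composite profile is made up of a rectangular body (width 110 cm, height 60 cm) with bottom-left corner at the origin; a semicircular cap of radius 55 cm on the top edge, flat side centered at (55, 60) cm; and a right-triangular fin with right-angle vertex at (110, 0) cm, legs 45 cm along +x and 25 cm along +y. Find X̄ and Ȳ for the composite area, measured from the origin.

X̄ = 58.30 cm, Ȳ = 50.25 cm

rectangular body: A = 110 × 60 = 6600.00, centroid at (55.00, 30.00).
semicircular top: A = ½π·55² = 4751.66, centroid at (55.00, 83.34).
triangular fin: A = ½·45·25 = 562.50, centroid at (125.00, 8.33).
ΣA = 11914.16 cm²
ΣAX̄ = (6600.00)(55.00) + (4751.66)(55.00) + (562.50)(125.00) = 694653.74 cm³
ΣAȲ = (6600.00)(30.00) + (4751.66)(83.34) + (562.50)(8.33) = 598703.70 cm³
X̄ = 694653.74 / 11914.16 = 58.30 cm
Ȳ = 598703.70 / 11914.16 = 50.25 cm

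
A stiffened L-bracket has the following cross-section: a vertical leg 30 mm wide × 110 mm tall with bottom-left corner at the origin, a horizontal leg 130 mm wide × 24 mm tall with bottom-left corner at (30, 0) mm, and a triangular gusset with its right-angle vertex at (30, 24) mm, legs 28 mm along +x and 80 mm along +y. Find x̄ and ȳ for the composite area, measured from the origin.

Part | A | x̄ᵢ | ȳᵢ | A·x̄ᵢ | A·ȳᵢ
vertical leg | 3300.00 | 15.00 | 55.00 | 49500.00 | 181500.00
horizontal leg | 3120.00 | 95.00 | 12.00 | 296400.00 | 37440.00
gusset | 1120.00 | 39.33 | 50.67 | 44053.33 | 56746.67
Σ | 7540.00 |  |  | 389953.33 | 275686.67
x̄ = 389953.33 / 7540.00 = 51.72 mm
ȳ = 275686.67 / 7540.00 = 36.56 mm

x̄ = 51.72 mm, ȳ = 36.56 mm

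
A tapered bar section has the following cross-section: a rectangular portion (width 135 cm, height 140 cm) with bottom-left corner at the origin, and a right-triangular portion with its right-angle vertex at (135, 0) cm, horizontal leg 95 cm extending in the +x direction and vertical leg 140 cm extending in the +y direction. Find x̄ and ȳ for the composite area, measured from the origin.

x̄ = 93.31 cm, ȳ = 63.93 cm

rectangular portion: A = 135 × 140 = 18900.00, centroid at (67.50, 70.00).
triangular portion: A = ½·95·140 = 6650.00, centroid at (166.67, 46.67).
ΣA = 25550.00 cm², ΣAx̄ = 2384083.33 cm³, ΣAȳ = 1633333.33 cm³.
x̄ = 2384083.33/25550.00 = 93.31 cm; ȳ = 1633333.33/25550.00 = 63.93 cm.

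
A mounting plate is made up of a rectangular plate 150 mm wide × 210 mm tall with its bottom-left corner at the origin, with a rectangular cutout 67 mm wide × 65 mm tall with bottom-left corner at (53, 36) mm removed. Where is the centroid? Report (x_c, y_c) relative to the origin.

x_c = 73.16 mm, y_c = 110.86 mm

Part | A | x̄ᵢ | ȳᵢ | A·x̄ᵢ | A·ȳᵢ
plate | 31500.00 | 75.00 | 105.00 | 2362500.00 | 3307500.00
hole | -4355.00 | 86.50 | 68.50 | -376707.50 | -298317.50
Σ | 27145.00 |  |  | 1985792.50 | 3009182.50
x_c = 1985792.50 / 27145.00 = 73.16 mm
y_c = 3009182.50 / 27145.00 = 110.86 mm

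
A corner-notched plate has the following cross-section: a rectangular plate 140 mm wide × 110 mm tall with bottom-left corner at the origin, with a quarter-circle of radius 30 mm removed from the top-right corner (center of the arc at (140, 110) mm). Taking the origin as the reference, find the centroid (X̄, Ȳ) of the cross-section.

X̄ = 67.24 mm, Ȳ = 52.97 mm

plate: A = 140 × 110 = 15400.00, centroid at (70.00, 55.00).
removed quarter-circle: A = −¼π·30² = -706.86, centroid at (127.27, 97.27).
ΣA = 14693.14 mm²
ΣAX̄ = (15400.00)(70.00) + (-706.86)(127.27) = 988039.83 mm³
ΣAȲ = (15400.00)(55.00) + (-706.86)(97.27) = 778245.58 mm³
X̄ = 988039.83 / 14693.14 = 67.24 mm
Ȳ = 778245.58 / 14693.14 = 52.97 mm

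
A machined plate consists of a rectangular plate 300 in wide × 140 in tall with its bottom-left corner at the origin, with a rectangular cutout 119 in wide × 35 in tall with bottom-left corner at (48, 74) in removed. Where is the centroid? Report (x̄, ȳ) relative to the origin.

Part | A | x̄ᵢ | ȳᵢ | A·x̄ᵢ | A·ȳᵢ
plate | 42000.00 | 150.00 | 70.00 | 6300000.00 | 2940000.00
hole | -4165.00 | 107.50 | 91.50 | -447737.50 | -381097.50
Σ | 37835.00 |  |  | 5852262.50 | 2558902.50
x̄ = 5852262.50 / 37835.00 = 154.68 in
ȳ = 2558902.50 / 37835.00 = 67.63 in

x̄ = 154.68 in, ȳ = 67.63 in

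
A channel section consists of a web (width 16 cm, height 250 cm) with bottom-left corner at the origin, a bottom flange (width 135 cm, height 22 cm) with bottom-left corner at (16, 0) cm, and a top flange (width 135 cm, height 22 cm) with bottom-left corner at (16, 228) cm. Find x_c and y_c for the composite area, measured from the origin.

x_c = 53.12 cm, y_c = 125.00 cm

web: A = 16 × 250 = 4000.00, centroid at (8.00, 125.00).
bottom flange: A = 135 × 22 = 2970.00, centroid at (83.50, 11.00).
top flange: A = 135 × 22 = 2970.00, centroid at (83.50, 239.00).
ΣA = 9940.00 cm²
ΣAx_c = (4000.00)(8.00) + (2970.00)(83.50) + (2970.00)(83.50) = 527990.00 cm³
ΣAy_c = (4000.00)(125.00) + (2970.00)(11.00) + (2970.00)(239.00) = 1242500.00 cm³
x_c = 527990.00 / 9940.00 = 53.12 cm
y_c = 1242500.00 / 9940.00 = 125.00 cm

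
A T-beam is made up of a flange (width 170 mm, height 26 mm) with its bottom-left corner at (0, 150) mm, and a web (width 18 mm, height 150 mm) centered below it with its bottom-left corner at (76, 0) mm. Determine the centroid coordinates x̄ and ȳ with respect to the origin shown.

x̄ = 85.00 mm, ȳ = 129.63 mm

web: A = 18 × 150 = 2700.00, centroid at (85.00, 75.00).
flange: A = 170 × 26 = 4420.00, centroid at (85.00, 163.00).
ΣA = 7120.00 mm², ΣAx̄ = 605200.00 mm³, ΣAȳ = 922960.00 mm³.
x̄ = 605200.00/7120.00 = 85.00 mm; ȳ = 922960.00/7120.00 = 129.63 mm.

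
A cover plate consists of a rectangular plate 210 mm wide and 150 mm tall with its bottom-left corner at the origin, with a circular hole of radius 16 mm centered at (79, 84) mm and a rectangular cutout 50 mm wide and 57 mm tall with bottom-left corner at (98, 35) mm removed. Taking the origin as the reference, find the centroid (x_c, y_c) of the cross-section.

x_c = 103.91 mm, y_c = 75.92 mm

Part | A | x̄ᵢ | ȳᵢ | A·x̄ᵢ | A·ȳᵢ
plate | 31500.00 | 105.00 | 75.00 | 3307500.00 | 2362500.00
hole 1 | -804.25 | 79.00 | 84.00 | -63535.57 | -67556.81
hole 2 | -2850.00 | 123.00 | 63.50 | -350550.00 | -180975.00
Σ | 27845.75 |  |  | 2893414.43 | 2113968.19
x_c = 2893414.43 / 27845.75 = 103.91 mm
y_c = 2113968.19 / 27845.75 = 75.92 mm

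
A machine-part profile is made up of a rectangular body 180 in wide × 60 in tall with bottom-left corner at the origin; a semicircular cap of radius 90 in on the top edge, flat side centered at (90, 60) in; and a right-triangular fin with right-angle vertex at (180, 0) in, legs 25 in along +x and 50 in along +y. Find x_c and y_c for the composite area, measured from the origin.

rectangular body: A = 180 × 60 = 10800.00, centroid at (90.00, 30.00).
semicircular top: A = ½π·90² = 12723.45, centroid at (90.00, 98.20).
triangular fin: A = ½·25·50 = 625.00, centroid at (188.33, 16.67).
ΣA = 24148.45 in²
ΣAx_c = (10800.00)(90.00) + (12723.45)(90.00) + (625.00)(188.33) = 2234818.86 in³
ΣAy_c = (10800.00)(30.00) + (12723.45)(98.20) + (625.00)(16.67) = 1583823.68 in³
x_c = 2234818.86 / 24148.45 = 92.55 in
y_c = 1583823.68 / 24148.45 = 65.59 in

x_c = 92.55 in, y_c = 65.59 in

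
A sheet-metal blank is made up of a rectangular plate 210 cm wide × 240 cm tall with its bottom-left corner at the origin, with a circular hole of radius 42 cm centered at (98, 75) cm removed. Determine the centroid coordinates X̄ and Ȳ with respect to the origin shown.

X̄ = 105.86 cm, Ȳ = 125.56 cm

plate: A = 210 × 240 = 50400.00, centroid at (105.00, 120.00).
hole: A = −π·42² = -5541.77, centroid at (98.00, 75.00).
ΣA = 44858.23 cm², ΣAX̄ = 4748906.59 cm³, ΣAȲ = 5632367.29 cm³.
X̄ = 4748906.59/44858.23 = 105.86 cm; Ȳ = 5632367.29/44858.23 = 125.56 cm.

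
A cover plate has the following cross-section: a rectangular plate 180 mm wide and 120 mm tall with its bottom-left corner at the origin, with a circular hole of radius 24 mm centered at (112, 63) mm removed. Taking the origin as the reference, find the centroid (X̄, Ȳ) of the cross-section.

X̄ = 87.99 mm, Ȳ = 59.73 mm

Part | A | x̄ᵢ | ȳᵢ | A·x̄ᵢ | A·ȳᵢ
plate | 21600.00 | 90.00 | 60.00 | 1944000.00 | 1296000.00
hole | -1809.56 | 112.00 | 63.00 | -202670.43 | -114002.11
Σ | 19790.44 |  |  | 1741329.57 | 1181997.89
X̄ = 1741329.57 / 19790.44 = 87.99 mm
Ȳ = 1181997.89 / 19790.44 = 59.73 mm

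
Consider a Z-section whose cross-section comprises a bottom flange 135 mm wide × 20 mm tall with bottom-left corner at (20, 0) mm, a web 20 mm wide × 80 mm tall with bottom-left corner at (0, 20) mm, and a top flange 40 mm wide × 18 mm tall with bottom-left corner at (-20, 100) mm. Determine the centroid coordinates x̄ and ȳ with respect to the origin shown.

x̄ = 50.25 mm, ȳ = 40.14 mm

bottom flange: A = 135 × 20 = 2700.00, centroid at (87.50, 10.00).
web: A = 20 × 80 = 1600.00, centroid at (10.00, 60.00).
top flange: A = 40 × 18 = 720.00, centroid at (0.00, 109.00).
ΣA = 5020.00 mm², ΣAx̄ = 252250.00 mm³, ΣAȳ = 201480.00 mm³.
x̄ = 252250.00/5020.00 = 50.25 mm; ȳ = 201480.00/5020.00 = 40.14 mm.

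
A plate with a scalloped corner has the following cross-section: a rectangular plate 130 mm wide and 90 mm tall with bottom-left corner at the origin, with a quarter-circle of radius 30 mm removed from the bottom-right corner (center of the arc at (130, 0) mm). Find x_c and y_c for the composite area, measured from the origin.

Part | A | x̄ᵢ | ȳᵢ | A·x̄ᵢ | A·ȳᵢ
plate | 11700.00 | 65.00 | 45.00 | 760500.00 | 526500.00
removed quarter-circle | -706.86 | 117.27 | 12.73 | -82891.59 | -9000.00
Σ | 10993.14 |  |  | 677608.41 | 517500.00
x_c = 677608.41 / 10993.14 = 61.64 mm
y_c = 517500.00 / 10993.14 = 47.07 mm

x_c = 61.64 mm, y_c = 47.07 mm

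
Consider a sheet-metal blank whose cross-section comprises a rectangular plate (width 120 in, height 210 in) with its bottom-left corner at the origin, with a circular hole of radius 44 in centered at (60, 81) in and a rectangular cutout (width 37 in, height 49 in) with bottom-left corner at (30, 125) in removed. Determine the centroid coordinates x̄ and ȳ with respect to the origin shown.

plate: A = 120 × 210 = 25200.00, centroid at (60.00, 105.00).
hole 1: A = −π·44² = -6082.12, centroid at (60.00, 81.00).
hole 2: A = −(37 × 49) = -1813.00, centroid at (48.50, 149.50).
ΣA = 17304.88 in²
ΣAx̄ = (25200.00)(60.00) + (-6082.12)(60.00) + (-1813.00)(48.50) = 1059142.10 in³
ΣAȳ = (25200.00)(105.00) + (-6082.12)(81.00) + (-1813.00)(149.50) = 1882304.51 in³
x̄ = 1059142.10 / 17304.88 = 61.20 in
ȳ = 1882304.51 / 17304.88 = 108.77 in

x̄ = 61.20 in, ȳ = 108.77 in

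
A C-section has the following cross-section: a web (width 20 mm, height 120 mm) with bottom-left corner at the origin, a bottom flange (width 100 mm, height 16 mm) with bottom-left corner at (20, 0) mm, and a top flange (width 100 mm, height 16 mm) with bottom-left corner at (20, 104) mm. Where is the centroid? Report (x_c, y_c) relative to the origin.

x_c = 44.29 mm, y_c = 60.00 mm

Part | A | x̄ᵢ | ȳᵢ | A·x̄ᵢ | A·ȳᵢ
web | 2400.00 | 10.00 | 60.00 | 24000.00 | 144000.00
bottom flange | 1600.00 | 70.00 | 8.00 | 112000.00 | 12800.00
top flange | 1600.00 | 70.00 | 112.00 | 112000.00 | 179200.00
Σ | 5600.00 |  |  | 248000.00 | 336000.00
x_c = 248000.00 / 5600.00 = 44.29 mm
y_c = 336000.00 / 5600.00 = 60.00 mm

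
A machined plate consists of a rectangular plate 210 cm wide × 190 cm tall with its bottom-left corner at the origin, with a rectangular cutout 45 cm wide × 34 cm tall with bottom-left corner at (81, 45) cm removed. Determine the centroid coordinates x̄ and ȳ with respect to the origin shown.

plate: A = 210 × 190 = 39900.00, centroid at (105.00, 95.00).
hole: A = −(45 × 34) = -1530.00, centroid at (103.50, 62.00).
ΣA = 38370.00 cm², ΣAx̄ = 4031145.00 cm³, ΣAȳ = 3695640.00 cm³.
x̄ = 4031145.00/38370.00 = 105.06 cm; ȳ = 3695640.00/38370.00 = 96.32 cm.

x̄ = 105.06 cm, ȳ = 96.32 cm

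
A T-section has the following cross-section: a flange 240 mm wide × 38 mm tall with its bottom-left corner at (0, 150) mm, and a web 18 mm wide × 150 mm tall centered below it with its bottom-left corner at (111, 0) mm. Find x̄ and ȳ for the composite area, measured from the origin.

x̄ = 120.00 mm, ȳ = 147.53 mm

Part | A | x̄ᵢ | ȳᵢ | A·x̄ᵢ | A·ȳᵢ
web | 2700.00 | 120.00 | 75.00 | 324000.00 | 202500.00
flange | 9120.00 | 120.00 | 169.00 | 1094400.00 | 1541280.00
Σ | 11820.00 |  |  | 1418400.00 | 1743780.00
x̄ = 1418400.00 / 11820.00 = 120.00 mm
ȳ = 1743780.00 / 11820.00 = 147.53 mm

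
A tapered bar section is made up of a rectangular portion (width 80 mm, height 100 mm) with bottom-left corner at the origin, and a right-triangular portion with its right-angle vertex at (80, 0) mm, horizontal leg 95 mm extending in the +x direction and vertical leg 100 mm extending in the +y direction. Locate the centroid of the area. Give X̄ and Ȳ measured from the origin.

rectangular portion: A = 80 × 100 = 8000.00, centroid at (40.00, 50.00).
triangular portion: A = ½·95·100 = 4750.00, centroid at (111.67, 33.33).
ΣA = 12750.00 mm², ΣAX̄ = 850416.67 mm³, ΣAȲ = 558333.33 mm³.
X̄ = 850416.67/12750.00 = 66.70 mm; Ȳ = 558333.33/12750.00 = 43.79 mm.

X̄ = 66.70 mm, Ȳ = 43.79 mm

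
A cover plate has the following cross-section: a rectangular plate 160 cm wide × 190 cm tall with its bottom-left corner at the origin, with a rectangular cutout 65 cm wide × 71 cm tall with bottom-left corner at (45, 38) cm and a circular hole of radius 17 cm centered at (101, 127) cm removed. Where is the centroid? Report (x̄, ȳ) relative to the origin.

x̄ = 79.70 cm, ȳ = 97.82 cm

Part | A | x̄ᵢ | ȳᵢ | A·x̄ᵢ | A·ȳᵢ
plate | 30400.00 | 80.00 | 95.00 | 2432000.00 | 2888000.00
hole 1 | -4615.00 | 77.50 | 73.50 | -357662.50 | -339202.50
hole 2 | -907.92 | 101.00 | 127.00 | -91699.95 | -115305.88
Σ | 24877.08 |  |  | 1982637.55 | 2433491.62
x̄ = 1982637.55 / 24877.08 = 79.70 cm
ȳ = 2433491.62 / 24877.08 = 97.82 cm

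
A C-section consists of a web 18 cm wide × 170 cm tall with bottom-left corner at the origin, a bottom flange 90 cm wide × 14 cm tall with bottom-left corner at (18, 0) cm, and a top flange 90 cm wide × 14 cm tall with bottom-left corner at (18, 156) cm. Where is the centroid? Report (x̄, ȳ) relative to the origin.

x̄ = 33.39 cm, ȳ = 85.00 cm

web: A = 18 × 170 = 3060.00, centroid at (9.00, 85.00).
bottom flange: A = 90 × 14 = 1260.00, centroid at (63.00, 7.00).
top flange: A = 90 × 14 = 1260.00, centroid at (63.00, 163.00).
ΣA = 5580.00 cm², ΣAx̄ = 186300.00 cm³, ΣAȳ = 474300.00 cm³.
x̄ = 186300.00/5580.00 = 33.39 cm; ȳ = 474300.00/5580.00 = 85.00 cm.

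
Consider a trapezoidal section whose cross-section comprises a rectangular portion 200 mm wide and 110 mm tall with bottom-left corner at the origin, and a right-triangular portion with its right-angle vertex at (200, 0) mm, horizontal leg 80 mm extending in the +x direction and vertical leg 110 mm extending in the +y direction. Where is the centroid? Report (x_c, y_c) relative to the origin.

Part | A | x̄ᵢ | ȳᵢ | A·x̄ᵢ | A·ȳᵢ
rectangular portion | 22000.00 | 100.00 | 55.00 | 2200000.00 | 1210000.00
triangular portion | 4400.00 | 226.67 | 36.67 | 997333.33 | 161333.33
Σ | 26400.00 |  |  | 3197333.33 | 1371333.33
x_c = 3197333.33 / 26400.00 = 121.11 mm
y_c = 1371333.33 / 26400.00 = 51.94 mm

x_c = 121.11 mm, y_c = 51.94 mm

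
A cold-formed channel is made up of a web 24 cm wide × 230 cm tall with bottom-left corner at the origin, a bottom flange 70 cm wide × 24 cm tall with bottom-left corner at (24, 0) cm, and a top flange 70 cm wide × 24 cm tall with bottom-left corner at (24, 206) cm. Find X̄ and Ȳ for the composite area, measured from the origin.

X̄ = 29.78 cm, Ȳ = 115.00 cm

web: A = 24 × 230 = 5520.00, centroid at (12.00, 115.00).
bottom flange: A = 70 × 24 = 1680.00, centroid at (59.00, 12.00).
top flange: A = 70 × 24 = 1680.00, centroid at (59.00, 218.00).
ΣA = 8880.00 cm², ΣAX̄ = 264480.00 cm³, ΣAȲ = 1021200.00 cm³.
X̄ = 264480.00/8880.00 = 29.78 cm; Ȳ = 1021200.00/8880.00 = 115.00 cm.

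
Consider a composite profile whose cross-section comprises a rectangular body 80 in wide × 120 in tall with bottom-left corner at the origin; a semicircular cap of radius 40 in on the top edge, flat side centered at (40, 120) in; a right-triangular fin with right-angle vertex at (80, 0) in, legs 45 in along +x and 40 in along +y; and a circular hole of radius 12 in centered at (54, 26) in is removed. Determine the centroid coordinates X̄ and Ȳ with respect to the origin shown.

X̄ = 43.44 in, Ȳ = 73.28 in

rectangular body: A = 80 × 120 = 9600.00, centroid at (40.00, 60.00).
semicircular top: A = ½π·40² = 2513.27, centroid at (40.00, 136.98).
triangular fin: A = ½·45·40 = 900.00, centroid at (95.00, 13.33).
hole: A = −π·12² = -452.39, centroid at (54.00, 26.00).
ΣA = 12560.88 in²
ΣAX̄ = (9600.00)(40.00) + (2513.27)(40.00) + (900.00)(95.00) + (-452.39)(54.00) = 545601.94 in³
ΣAȲ = (9600.00)(60.00) + (2513.27)(136.98) + (900.00)(13.33) + (-452.39)(26.00) = 920497.44 in³
X̄ = 545601.94 / 12560.88 = 43.44 in
Ȳ = 920497.44 / 12560.88 = 73.28 in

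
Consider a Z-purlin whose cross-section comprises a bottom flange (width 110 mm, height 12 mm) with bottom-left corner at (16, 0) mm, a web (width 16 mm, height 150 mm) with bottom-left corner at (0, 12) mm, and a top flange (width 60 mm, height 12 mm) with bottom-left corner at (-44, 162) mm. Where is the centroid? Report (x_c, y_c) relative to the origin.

x_c = 23.16 mm, y_c = 76.05 mm

bottom flange: A = 110 × 12 = 1320.00, centroid at (71.00, 6.00).
web: A = 16 × 150 = 2400.00, centroid at (8.00, 87.00).
top flange: A = 60 × 12 = 720.00, centroid at (-14.00, 168.00).
ΣA = 4440.00 mm²
ΣAx_c = (1320.00)(71.00) + (2400.00)(8.00) + (720.00)(-14.00) = 102840.00 mm³
ΣAy_c = (1320.00)(6.00) + (2400.00)(87.00) + (720.00)(168.00) = 337680.00 mm³
x_c = 102840.00 / 4440.00 = 23.16 mm
y_c = 337680.00 / 4440.00 = 76.05 mm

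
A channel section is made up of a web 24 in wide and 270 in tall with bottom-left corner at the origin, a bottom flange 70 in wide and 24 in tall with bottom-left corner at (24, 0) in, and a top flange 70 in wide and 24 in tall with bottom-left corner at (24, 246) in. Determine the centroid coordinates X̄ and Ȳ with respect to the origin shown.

X̄ = 28.05 in, Ȳ = 135.00 in

Part | A | x̄ᵢ | ȳᵢ | A·x̄ᵢ | A·ȳᵢ
web | 6480.00 | 12.00 | 135.00 | 77760.00 | 874800.00
bottom flange | 1680.00 | 59.00 | 12.00 | 99120.00 | 20160.00
top flange | 1680.00 | 59.00 | 258.00 | 99120.00 | 433440.00
Σ | 9840.00 |  |  | 276000.00 | 1328400.00
X̄ = 276000.00 / 9840.00 = 28.05 in
Ȳ = 1328400.00 / 9840.00 = 135.00 in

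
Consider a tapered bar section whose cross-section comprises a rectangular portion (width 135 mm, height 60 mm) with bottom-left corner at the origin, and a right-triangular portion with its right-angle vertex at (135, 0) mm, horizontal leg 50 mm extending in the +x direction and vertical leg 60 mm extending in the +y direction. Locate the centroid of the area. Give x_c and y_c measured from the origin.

Part | A | x̄ᵢ | ȳᵢ | A·x̄ᵢ | A·ȳᵢ
rectangular portion | 8100.00 | 67.50 | 30.00 | 546750.00 | 243000.00
triangular portion | 1500.00 | 151.67 | 20.00 | 227500.00 | 30000.00
Σ | 9600.00 |  |  | 774250.00 | 273000.00
x_c = 774250.00 / 9600.00 = 80.65 mm
y_c = 273000.00 / 9600.00 = 28.44 mm

x_c = 80.65 mm, y_c = 28.44 mm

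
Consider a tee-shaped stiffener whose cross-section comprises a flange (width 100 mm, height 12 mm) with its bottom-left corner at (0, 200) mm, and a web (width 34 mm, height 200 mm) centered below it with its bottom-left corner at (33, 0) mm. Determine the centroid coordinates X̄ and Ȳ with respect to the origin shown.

web: A = 34 × 200 = 6800.00, centroid at (50.00, 100.00).
flange: A = 100 × 12 = 1200.00, centroid at (50.00, 206.00).
ΣA = 8000.00 mm²
ΣAX̄ = (6800.00)(50.00) + (1200.00)(50.00) = 400000.00 mm³
ΣAȲ = (6800.00)(100.00) + (1200.00)(206.00) = 927200.00 mm³
X̄ = 400000.00 / 8000.00 = 50.00 mm
Ȳ = 927200.00 / 8000.00 = 115.90 mm

X̄ = 50.00 mm, Ȳ = 115.90 mm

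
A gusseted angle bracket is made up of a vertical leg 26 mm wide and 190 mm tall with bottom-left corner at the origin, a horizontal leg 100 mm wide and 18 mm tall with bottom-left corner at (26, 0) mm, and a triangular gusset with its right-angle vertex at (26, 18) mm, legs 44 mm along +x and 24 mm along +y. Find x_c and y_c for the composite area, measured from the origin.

x_c = 30.61 mm, y_c = 68.69 mm

Part | A | x̄ᵢ | ȳᵢ | A·x̄ᵢ | A·ȳᵢ
vertical leg | 4940.00 | 13.00 | 95.00 | 64220.00 | 469300.00
horizontal leg | 1800.00 | 76.00 | 9.00 | 136800.00 | 16200.00
gusset | 528.00 | 40.67 | 26.00 | 21472.00 | 13728.00
Σ | 7268.00 |  |  | 222492.00 | 499228.00
x_c = 222492.00 / 7268.00 = 30.61 mm
y_c = 499228.00 / 7268.00 = 68.69 mm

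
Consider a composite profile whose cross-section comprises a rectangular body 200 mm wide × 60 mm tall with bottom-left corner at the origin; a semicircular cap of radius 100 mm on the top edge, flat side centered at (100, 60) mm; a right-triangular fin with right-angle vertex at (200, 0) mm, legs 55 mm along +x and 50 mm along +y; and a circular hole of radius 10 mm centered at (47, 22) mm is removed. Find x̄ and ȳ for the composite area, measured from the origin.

Part | A | x̄ᵢ | ȳᵢ | A·x̄ᵢ | A·ȳᵢ
rectangular body | 12000.00 | 100.00 | 30.00 | 1200000.00 | 360000.00
semicircular top | 15707.96 | 100.00 | 102.44 | 1570796.33 | 1609144.46
triangular fin | 1375.00 | 218.33 | 16.67 | 300208.33 | 22916.67
hole | -314.16 | 47.00 | 22.00 | -14765.49 | -6911.50
Σ | 28768.80 |  |  | 3056239.17 | 1985149.63
x̄ = 3056239.17 / 28768.80 = 106.23 mm
ȳ = 1985149.63 / 28768.80 = 69.00 mm

x̄ = 106.23 mm, ȳ = 69.00 mm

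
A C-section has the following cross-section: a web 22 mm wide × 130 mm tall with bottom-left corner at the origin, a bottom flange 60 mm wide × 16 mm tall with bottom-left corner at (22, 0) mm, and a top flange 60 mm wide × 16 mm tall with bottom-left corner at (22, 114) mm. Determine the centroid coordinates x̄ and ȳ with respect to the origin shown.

web: A = 22 × 130 = 2860.00, centroid at (11.00, 65.00).
bottom flange: A = 60 × 16 = 960.00, centroid at (52.00, 8.00).
top flange: A = 60 × 16 = 960.00, centroid at (52.00, 122.00).
ΣA = 4780.00 mm², ΣAx̄ = 131300.00 mm³, ΣAȳ = 310700.00 mm³.
x̄ = 131300.00/4780.00 = 27.47 mm; ȳ = 310700.00/4780.00 = 65.00 mm.

x̄ = 27.47 mm, ȳ = 65.00 mm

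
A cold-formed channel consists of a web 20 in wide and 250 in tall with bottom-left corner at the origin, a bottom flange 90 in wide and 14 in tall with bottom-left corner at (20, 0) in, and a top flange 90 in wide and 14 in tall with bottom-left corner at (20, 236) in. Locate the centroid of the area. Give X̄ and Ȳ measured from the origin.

X̄ = 28.43 in, Ȳ = 125.00 in

web: A = 20 × 250 = 5000.00, centroid at (10.00, 125.00).
bottom flange: A = 90 × 14 = 1260.00, centroid at (65.00, 7.00).
top flange: A = 90 × 14 = 1260.00, centroid at (65.00, 243.00).
ΣA = 7520.00 in²
ΣAX̄ = (5000.00)(10.00) + (1260.00)(65.00) + (1260.00)(65.00) = 213800.00 in³
ΣAȲ = (5000.00)(125.00) + (1260.00)(7.00) + (1260.00)(243.00) = 940000.00 in³
X̄ = 213800.00 / 7520.00 = 28.43 in
Ȳ = 940000.00 / 7520.00 = 125.00 in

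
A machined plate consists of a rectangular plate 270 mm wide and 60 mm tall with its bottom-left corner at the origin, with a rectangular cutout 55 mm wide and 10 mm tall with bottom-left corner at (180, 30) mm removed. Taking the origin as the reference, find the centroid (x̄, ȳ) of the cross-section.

x̄ = 132.45 mm, ȳ = 29.82 mm

plate: A = 270 × 60 = 16200.00, centroid at (135.00, 30.00).
hole: A = −(55 × 10) = -550.00, centroid at (207.50, 35.00).
ΣA = 15650.00 mm², ΣAx̄ = 2072875.00 mm³, ΣAȳ = 466750.00 mm³.
x̄ = 2072875.00/15650.00 = 132.45 mm; ȳ = 466750.00/15650.00 = 29.82 mm.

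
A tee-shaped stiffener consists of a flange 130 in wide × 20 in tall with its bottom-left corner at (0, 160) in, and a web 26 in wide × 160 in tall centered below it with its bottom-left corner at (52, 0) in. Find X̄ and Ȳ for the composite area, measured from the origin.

X̄ = 65.00 in, Ȳ = 114.62 in

web: A = 26 × 160 = 4160.00, centroid at (65.00, 80.00).
flange: A = 130 × 20 = 2600.00, centroid at (65.00, 170.00).
ΣA = 6760.00 in²
ΣAX̄ = (4160.00)(65.00) + (2600.00)(65.00) = 439400.00 in³
ΣAȲ = (4160.00)(80.00) + (2600.00)(170.00) = 774800.00 in³
X̄ = 439400.00 / 6760.00 = 65.00 in
Ȳ = 774800.00 / 6760.00 = 114.62 in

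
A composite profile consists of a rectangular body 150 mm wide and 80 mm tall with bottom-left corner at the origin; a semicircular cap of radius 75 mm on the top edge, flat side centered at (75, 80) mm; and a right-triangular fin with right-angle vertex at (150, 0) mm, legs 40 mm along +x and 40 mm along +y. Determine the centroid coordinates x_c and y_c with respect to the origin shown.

rectangular body: A = 150 × 80 = 12000.00, centroid at (75.00, 40.00).
semicircular top: A = ½π·75² = 8835.73, centroid at (75.00, 111.83).
triangular fin: A = ½·40·40 = 800.00, centroid at (163.33, 13.33).
ΣA = 21635.73 mm²
ΣAx_c = (12000.00)(75.00) + (8835.73)(75.00) + (800.00)(163.33) = 1693346.37 mm³
ΣAy_c = (12000.00)(40.00) + (8835.73)(111.83) + (800.00)(13.33) = 1478775.01 mm³
x_c = 1693346.37 / 21635.73 = 78.27 mm
y_c = 1478775.01 / 21635.73 = 68.35 mm

x_c = 78.27 mm, y_c = 68.35 mm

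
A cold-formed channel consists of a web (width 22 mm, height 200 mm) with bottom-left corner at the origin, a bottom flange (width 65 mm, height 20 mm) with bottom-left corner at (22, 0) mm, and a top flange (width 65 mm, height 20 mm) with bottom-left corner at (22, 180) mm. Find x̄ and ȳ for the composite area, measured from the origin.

Part | A | x̄ᵢ | ȳᵢ | A·x̄ᵢ | A·ȳᵢ
web | 4400.00 | 11.00 | 100.00 | 48400.00 | 440000.00
bottom flange | 1300.00 | 54.50 | 10.00 | 70850.00 | 13000.00
top flange | 1300.00 | 54.50 | 190.00 | 70850.00 | 247000.00
Σ | 7000.00 |  |  | 190100.00 | 700000.00
x̄ = 190100.00 / 7000.00 = 27.16 mm
ȳ = 700000.00 / 7000.00 = 100.00 mm

x̄ = 27.16 mm, ȳ = 100.00 mm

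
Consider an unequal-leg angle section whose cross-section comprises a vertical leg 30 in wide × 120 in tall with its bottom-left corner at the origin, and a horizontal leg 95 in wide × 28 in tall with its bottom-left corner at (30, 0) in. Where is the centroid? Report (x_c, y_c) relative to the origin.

vertical leg: A = 30 × 120 = 3600.00, centroid at (15.00, 60.00).
horizontal leg: A = 95 × 28 = 2660.00, centroid at (77.50, 14.00).
ΣA = 6260.00 in², ΣAx_c = 260150.00 in³, ΣAy_c = 253240.00 in³.
x_c = 260150.00/6260.00 = 41.56 in; y_c = 253240.00/6260.00 = 40.45 in.

x_c = 41.56 in, y_c = 40.45 in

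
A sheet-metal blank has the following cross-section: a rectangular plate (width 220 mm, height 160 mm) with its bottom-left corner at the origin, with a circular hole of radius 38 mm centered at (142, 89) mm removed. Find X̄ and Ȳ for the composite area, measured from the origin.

plate: A = 220 × 160 = 35200.00, centroid at (110.00, 80.00).
hole: A = −π·38² = -4536.46, centroid at (142.00, 89.00).
ΣA = 30663.54 mm²
ΣAX̄ = (35200.00)(110.00) + (-4536.46)(142.00) = 3227822.71 mm³
ΣAȲ = (35200.00)(80.00) + (-4536.46)(89.00) = 2412255.08 mm³
X̄ = 3227822.71 / 30663.54 = 105.27 mm
Ȳ = 2412255.08 / 30663.54 = 78.67 mm

X̄ = 105.27 mm, Ȳ = 78.67 mm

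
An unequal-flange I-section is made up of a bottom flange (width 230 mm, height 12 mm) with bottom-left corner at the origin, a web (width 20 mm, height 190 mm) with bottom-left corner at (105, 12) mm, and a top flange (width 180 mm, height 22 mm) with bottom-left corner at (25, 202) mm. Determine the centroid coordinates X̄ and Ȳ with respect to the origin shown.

X̄ = 115.00 mm, Ȳ = 120.40 mm

Part | A | x̄ᵢ | ȳᵢ | A·x̄ᵢ | A·ȳᵢ
bottom flange | 2760.00 | 115.00 | 6.00 | 317400.00 | 16560.00
web | 3800.00 | 115.00 | 107.00 | 437000.00 | 406600.00
top flange | 3960.00 | 115.00 | 213.00 | 455400.00 | 843480.00
Σ | 10520.00 |  |  | 1209800.00 | 1266640.00
X̄ = 1209800.00 / 10520.00 = 115.00 mm
Ȳ = 1266640.00 / 10520.00 = 120.40 mm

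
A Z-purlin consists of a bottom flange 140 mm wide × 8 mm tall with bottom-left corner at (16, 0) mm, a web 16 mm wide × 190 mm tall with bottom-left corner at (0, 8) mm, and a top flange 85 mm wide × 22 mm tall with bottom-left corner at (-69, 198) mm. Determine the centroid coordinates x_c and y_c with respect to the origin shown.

Part | A | x̄ᵢ | ȳᵢ | A·x̄ᵢ | A·ȳᵢ
bottom flange | 1120.00 | 86.00 | 4.00 | 96320.00 | 4480.00
web | 3040.00 | 8.00 | 103.00 | 24320.00 | 313120.00
top flange | 1870.00 | -26.50 | 209.00 | -49555.00 | 390830.00
Σ | 6030.00 |  |  | 71085.00 | 708430.00
x_c = 71085.00 / 6030.00 = 11.79 mm
y_c = 708430.00 / 6030.00 = 117.48 mm

x_c = 11.79 mm, y_c = 117.48 mm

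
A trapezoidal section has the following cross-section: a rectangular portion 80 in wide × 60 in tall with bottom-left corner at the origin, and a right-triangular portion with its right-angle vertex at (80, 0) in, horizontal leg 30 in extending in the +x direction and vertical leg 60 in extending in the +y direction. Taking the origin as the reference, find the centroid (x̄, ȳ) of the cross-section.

rectangular portion: A = 80 × 60 = 4800.00, centroid at (40.00, 30.00).
triangular portion: A = ½·30·60 = 900.00, centroid at (90.00, 20.00).
ΣA = 5700.00 in²
ΣAx̄ = (4800.00)(40.00) + (900.00)(90.00) = 273000.00 in³
ΣAȳ = (4800.00)(30.00) + (900.00)(20.00) = 162000.00 in³
x̄ = 273000.00 / 5700.00 = 47.89 in
ȳ = 162000.00 / 5700.00 = 28.42 in

x̄ = 47.89 in, ȳ = 28.42 in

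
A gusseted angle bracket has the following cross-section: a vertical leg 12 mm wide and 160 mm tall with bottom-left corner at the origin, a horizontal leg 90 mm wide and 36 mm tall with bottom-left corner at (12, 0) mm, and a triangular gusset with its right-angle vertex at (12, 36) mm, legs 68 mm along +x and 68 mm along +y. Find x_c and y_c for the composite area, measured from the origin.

Part | A | x̄ᵢ | ȳᵢ | A·x̄ᵢ | A·ȳᵢ
vertical leg | 1920.00 | 6.00 | 80.00 | 11520.00 | 153600.00
horizontal leg | 3240.00 | 57.00 | 18.00 | 184680.00 | 58320.00
gusset | 2312.00 | 34.67 | 58.67 | 80149.33 | 135637.33
Σ | 7472.00 |  |  | 276349.33 | 347557.33
x_c = 276349.33 / 7472.00 = 36.98 mm
y_c = 347557.33 / 7472.00 = 46.51 mm

x_c = 36.98 mm, y_c = 46.51 mm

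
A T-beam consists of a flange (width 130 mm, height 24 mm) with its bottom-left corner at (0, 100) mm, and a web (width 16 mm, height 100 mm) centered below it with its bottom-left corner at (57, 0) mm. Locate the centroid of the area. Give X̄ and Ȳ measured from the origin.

X̄ = 65.00 mm, Ȳ = 90.98 mm

web: A = 16 × 100 = 1600.00, centroid at (65.00, 50.00).
flange: A = 130 × 24 = 3120.00, centroid at (65.00, 112.00).
ΣA = 4720.00 mm², ΣAX̄ = 306800.00 mm³, ΣAȲ = 429440.00 mm³.
X̄ = 306800.00/4720.00 = 65.00 mm; Ȳ = 429440.00/4720.00 = 90.98 mm.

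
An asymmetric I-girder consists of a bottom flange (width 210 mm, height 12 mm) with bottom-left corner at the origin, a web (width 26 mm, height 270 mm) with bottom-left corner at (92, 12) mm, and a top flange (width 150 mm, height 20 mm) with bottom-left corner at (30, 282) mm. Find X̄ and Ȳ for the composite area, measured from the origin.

X̄ = 105.00 mm, Ȳ = 153.35 mm

bottom flange: A = 210 × 12 = 2520.00, centroid at (105.00, 6.00).
web: A = 26 × 270 = 7020.00, centroid at (105.00, 147.00).
top flange: A = 150 × 20 = 3000.00, centroid at (105.00, 292.00).
ΣA = 12540.00 mm²
ΣAX̄ = (2520.00)(105.00) + (7020.00)(105.00) + (3000.00)(105.00) = 1316700.00 mm³
ΣAȲ = (2520.00)(6.00) + (7020.00)(147.00) + (3000.00)(292.00) = 1923060.00 mm³
X̄ = 1316700.00 / 12540.00 = 105.00 mm
Ȳ = 1923060.00 / 12540.00 = 153.35 mm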